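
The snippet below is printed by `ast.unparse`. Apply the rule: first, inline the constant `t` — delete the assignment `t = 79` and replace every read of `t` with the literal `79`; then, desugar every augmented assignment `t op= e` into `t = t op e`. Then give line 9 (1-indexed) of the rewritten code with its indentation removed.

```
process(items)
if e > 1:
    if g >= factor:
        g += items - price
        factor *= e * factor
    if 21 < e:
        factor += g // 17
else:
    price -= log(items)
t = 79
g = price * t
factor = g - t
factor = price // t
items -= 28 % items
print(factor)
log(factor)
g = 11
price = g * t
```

Transformed code:
process(items)
if e > 1:
    if g >= factor:
        g = g + (items - price)
        factor = factor * (e * factor)
    if 21 < e:
        factor = factor + g // 17
else:
    price = price - log(items)
g = price * 79
factor = g - 79
factor = price // 79
items = items - 28 % items
print(factor)
log(factor)
g = 11
price = g * 79

price = price - log(items)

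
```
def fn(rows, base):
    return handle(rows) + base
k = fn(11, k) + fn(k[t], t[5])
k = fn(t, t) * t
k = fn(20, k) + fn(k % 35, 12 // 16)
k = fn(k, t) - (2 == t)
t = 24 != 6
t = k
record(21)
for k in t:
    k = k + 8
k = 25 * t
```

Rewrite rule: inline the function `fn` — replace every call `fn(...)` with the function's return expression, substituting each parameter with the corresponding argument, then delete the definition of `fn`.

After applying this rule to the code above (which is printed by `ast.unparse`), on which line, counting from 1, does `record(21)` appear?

Transformed code:
k = handle(11) + k + (handle(k[t]) + t[5])
k = (handle(t) + t) * t
k = handle(20) + k + (handle(k % 35) + 12 // 16)
k = handle(k) + t - (2 == t)
t = 24 != 6
t = k
record(21)
for k in t:
    k = k + 8
k = 25 * t

7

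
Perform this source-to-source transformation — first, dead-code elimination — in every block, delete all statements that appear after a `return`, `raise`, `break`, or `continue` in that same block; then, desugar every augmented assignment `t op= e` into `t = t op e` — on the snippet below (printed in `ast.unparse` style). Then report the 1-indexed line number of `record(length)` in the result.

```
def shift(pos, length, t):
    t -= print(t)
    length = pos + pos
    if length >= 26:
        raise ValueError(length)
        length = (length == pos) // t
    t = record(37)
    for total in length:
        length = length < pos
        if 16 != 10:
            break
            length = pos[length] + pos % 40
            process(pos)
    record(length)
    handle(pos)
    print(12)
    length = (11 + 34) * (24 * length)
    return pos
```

11

Transformed code:
def shift(pos, length, t):
    t = t - print(t)
    length = pos + pos
    if length >= 26:
        raise ValueError(length)
    t = record(37)
    for total in length:
        length = length < pos
        if 16 != 10:
            break
    record(length)
    handle(pos)
    print(12)
    length = (11 + 34) * (24 * length)
    return pos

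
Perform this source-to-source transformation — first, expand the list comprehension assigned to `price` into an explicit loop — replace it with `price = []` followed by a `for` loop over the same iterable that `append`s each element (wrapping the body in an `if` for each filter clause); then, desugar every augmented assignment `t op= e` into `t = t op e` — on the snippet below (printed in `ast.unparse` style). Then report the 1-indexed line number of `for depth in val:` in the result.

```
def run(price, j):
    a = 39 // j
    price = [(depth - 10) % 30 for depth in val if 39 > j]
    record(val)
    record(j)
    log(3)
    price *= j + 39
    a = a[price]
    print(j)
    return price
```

4

Transformed code:
def run(price, j):
    a = 39 // j
    price = []
    for depth in val:
        if 39 > j:
            price.append((depth - 10) % 30)
    record(val)
    record(j)
    log(3)
    price = price * (j + 39)
    a = a[price]
    print(j)
    return price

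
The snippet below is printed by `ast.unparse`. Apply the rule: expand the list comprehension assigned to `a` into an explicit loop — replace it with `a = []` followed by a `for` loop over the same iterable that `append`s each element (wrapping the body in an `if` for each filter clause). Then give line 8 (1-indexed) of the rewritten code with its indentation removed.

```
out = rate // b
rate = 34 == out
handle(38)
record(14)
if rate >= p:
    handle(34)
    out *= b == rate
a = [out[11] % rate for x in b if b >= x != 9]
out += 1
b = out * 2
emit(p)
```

Transformed code:
out = rate // b
rate = 34 == out
handle(38)
record(14)
if rate >= p:
    handle(34)
    out *= b == rate
a = []
for x in b:
    if b >= x != 9:
        a.append(out[11] % rate)
out += 1
b = out * 2
emit(p)

a = []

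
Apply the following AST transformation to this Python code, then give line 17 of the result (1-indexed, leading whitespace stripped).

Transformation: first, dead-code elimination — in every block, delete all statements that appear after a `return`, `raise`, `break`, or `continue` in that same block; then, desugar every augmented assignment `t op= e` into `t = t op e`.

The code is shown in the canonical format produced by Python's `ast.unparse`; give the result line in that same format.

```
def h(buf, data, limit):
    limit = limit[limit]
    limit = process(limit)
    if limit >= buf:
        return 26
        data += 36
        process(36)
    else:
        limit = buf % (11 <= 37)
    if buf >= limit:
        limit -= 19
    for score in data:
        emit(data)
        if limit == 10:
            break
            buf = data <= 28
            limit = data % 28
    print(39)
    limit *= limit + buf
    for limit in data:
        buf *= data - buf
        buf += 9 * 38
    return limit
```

buf = buf * (data - buf)

Transformed code:
def h(buf, data, limit):
    limit = limit[limit]
    limit = process(limit)
    if limit >= buf:
        return 26
    else:
        limit = buf % (11 <= 37)
    if buf >= limit:
        limit = limit - 19
    for score in data:
        emit(data)
        if limit == 10:
            break
    print(39)
    limit = limit * (limit + buf)
    for limit in data:
        buf = buf * (data - buf)
        buf = buf + 9 * 38
    return limit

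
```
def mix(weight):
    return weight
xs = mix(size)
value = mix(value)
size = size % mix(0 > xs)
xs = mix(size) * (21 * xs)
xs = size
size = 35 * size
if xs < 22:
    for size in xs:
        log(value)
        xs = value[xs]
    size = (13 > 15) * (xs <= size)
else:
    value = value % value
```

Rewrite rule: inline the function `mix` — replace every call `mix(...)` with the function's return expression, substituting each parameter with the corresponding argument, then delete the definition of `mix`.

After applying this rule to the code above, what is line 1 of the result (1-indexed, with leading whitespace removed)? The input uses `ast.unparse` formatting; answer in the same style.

Transformed code:
xs = size
value = value
size = size % (0 > xs)
xs = size * (21 * xs)
xs = size
size = 35 * size
if xs < 22:
    for size in xs:
        log(value)
        xs = value[xs]
    size = (13 > 15) * (xs <= size)
else:
    value = value % value

xs = size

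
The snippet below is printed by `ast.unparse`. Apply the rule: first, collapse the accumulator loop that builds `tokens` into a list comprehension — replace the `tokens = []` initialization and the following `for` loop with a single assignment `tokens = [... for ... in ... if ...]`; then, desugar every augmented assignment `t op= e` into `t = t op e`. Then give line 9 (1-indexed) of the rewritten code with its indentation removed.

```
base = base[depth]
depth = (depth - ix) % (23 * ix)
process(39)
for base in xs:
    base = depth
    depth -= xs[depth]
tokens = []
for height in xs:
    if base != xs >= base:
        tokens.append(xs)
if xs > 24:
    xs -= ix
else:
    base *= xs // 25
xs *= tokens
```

Transformed code:
base = base[depth]
depth = (depth - ix) % (23 * ix)
process(39)
for base in xs:
    base = depth
    depth = depth - xs[depth]
tokens = [xs for height in xs if base != xs >= base]
if xs > 24:
    xs = xs - ix
else:
    base = base * (xs // 25)
xs = xs * tokens

xs = xs - ix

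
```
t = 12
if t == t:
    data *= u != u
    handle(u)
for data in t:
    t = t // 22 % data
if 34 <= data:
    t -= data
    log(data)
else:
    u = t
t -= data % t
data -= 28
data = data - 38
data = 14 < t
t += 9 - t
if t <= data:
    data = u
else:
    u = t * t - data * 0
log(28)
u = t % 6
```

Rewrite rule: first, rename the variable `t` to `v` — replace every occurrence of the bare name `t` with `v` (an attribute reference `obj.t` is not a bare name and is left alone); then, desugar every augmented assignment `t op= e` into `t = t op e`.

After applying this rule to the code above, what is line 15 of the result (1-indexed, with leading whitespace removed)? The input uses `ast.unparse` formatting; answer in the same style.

Transformed code:
v = 12
if v == v:
    data = data * (u != u)
    handle(u)
for data in v:
    v = v // 22 % data
if 34 <= data:
    v = v - data
    log(data)
else:
    u = v
v = v - data % v
data = data - 28
data = data - 38
data = 14 < v
v = v + (9 - v)
if v <= data:
    data = u
else:
    u = v * v - data * 0
log(28)
u = v % 6

data = 14 < v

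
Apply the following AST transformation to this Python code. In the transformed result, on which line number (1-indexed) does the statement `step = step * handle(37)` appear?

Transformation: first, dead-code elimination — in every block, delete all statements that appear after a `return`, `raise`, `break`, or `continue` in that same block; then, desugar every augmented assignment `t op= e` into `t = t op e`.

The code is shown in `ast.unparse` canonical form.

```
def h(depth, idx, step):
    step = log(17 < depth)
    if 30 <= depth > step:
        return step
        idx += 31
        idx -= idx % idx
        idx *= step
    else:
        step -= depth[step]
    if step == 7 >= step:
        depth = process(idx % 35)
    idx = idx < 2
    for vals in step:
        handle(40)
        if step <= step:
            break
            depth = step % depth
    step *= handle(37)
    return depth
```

14

Transformed code:
def h(depth, idx, step):
    step = log(17 < depth)
    if 30 <= depth > step:
        return step
    else:
        step = step - depth[step]
    if step == 7 >= step:
        depth = process(idx % 35)
    idx = idx < 2
    for vals in step:
        handle(40)
        if step <= step:
            break
    step = step * handle(37)
    return depth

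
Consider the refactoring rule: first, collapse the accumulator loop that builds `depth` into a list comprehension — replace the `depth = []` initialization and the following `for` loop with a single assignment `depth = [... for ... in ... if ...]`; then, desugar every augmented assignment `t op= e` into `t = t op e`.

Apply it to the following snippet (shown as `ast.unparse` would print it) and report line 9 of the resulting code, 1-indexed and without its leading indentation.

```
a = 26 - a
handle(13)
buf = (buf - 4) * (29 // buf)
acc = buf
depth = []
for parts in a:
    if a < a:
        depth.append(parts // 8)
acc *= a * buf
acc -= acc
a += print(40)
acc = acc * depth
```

acc = acc * depth

Transformed code:
a = 26 - a
handle(13)
buf = (buf - 4) * (29 // buf)
acc = buf
depth = [parts // 8 for parts in a if a < a]
acc = acc * (a * buf)
acc = acc - acc
a = a + print(40)
acc = acc * depth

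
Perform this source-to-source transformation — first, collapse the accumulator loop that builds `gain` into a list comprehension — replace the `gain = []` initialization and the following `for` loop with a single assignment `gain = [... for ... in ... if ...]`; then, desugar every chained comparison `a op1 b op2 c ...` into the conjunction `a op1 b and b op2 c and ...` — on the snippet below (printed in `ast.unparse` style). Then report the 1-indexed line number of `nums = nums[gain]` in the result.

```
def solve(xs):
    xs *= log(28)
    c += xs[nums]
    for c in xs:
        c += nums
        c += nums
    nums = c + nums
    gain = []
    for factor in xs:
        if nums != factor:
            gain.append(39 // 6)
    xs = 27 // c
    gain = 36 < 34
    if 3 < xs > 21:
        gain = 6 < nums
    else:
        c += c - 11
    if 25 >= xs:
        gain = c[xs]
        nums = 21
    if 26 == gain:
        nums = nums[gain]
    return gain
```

19

Transformed code:
def solve(xs):
    xs *= log(28)
    c += xs[nums]
    for c in xs:
        c += nums
        c += nums
    nums = c + nums
    gain = [39 // 6 for factor in xs if nums != factor]
    xs = 27 // c
    gain = 36 < 34
    if 3 < xs and xs > 21:
        gain = 6 < nums
    else:
        c += c - 11
    if 25 >= xs:
        gain = c[xs]
        nums = 21
    if 26 == gain:
        nums = nums[gain]
    return gain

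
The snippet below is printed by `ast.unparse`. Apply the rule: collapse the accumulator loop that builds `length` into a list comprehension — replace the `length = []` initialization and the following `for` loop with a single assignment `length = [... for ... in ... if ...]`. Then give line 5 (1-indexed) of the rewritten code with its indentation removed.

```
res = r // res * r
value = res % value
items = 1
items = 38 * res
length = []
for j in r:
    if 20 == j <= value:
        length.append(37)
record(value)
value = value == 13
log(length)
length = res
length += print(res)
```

length = [37 for j in r if 20 == j <= value]

Transformed code:
res = r // res * r
value = res % value
items = 1
items = 38 * res
length = [37 for j in r if 20 == j <= value]
record(value)
value = value == 13
log(length)
length = res
length += print(res)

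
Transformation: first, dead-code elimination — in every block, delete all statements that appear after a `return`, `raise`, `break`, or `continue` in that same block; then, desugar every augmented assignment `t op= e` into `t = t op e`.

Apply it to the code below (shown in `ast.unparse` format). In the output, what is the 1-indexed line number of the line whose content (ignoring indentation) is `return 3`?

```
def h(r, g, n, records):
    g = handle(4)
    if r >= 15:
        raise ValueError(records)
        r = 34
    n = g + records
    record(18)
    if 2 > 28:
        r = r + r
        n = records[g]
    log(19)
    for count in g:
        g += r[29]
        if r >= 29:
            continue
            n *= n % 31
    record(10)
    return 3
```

16

Transformed code:
def h(r, g, n, records):
    g = handle(4)
    if r >= 15:
        raise ValueError(records)
    n = g + records
    record(18)
    if 2 > 28:
        r = r + r
        n = records[g]
    log(19)
    for count in g:
        g = g + r[29]
        if r >= 29:
            continue
    record(10)
    return 3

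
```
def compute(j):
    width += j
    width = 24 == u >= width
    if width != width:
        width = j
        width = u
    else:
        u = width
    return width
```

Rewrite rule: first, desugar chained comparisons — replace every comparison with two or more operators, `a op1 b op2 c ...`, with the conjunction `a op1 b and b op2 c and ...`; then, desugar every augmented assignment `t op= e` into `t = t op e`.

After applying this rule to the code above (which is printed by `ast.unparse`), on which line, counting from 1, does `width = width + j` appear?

2

Transformed code:
def compute(j):
    width = width + j
    width = 24 == u and u >= width
    if width != width:
        width = j
        width = u
    else:
        u = width
    return width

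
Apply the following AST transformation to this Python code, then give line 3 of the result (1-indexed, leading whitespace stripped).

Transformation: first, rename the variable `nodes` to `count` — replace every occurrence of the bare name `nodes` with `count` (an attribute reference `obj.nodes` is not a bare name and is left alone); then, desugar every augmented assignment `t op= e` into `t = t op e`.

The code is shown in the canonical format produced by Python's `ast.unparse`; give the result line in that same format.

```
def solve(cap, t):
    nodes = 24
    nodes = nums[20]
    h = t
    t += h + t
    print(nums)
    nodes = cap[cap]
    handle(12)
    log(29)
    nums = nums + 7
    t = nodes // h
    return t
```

count = nums[20]

Transformed code:
def solve(cap, t):
    count = 24
    count = nums[20]
    h = t
    t = t + (h + t)
    print(nums)
    count = cap[cap]
    handle(12)
    log(29)
    nums = nums + 7
    t = count // h
    return t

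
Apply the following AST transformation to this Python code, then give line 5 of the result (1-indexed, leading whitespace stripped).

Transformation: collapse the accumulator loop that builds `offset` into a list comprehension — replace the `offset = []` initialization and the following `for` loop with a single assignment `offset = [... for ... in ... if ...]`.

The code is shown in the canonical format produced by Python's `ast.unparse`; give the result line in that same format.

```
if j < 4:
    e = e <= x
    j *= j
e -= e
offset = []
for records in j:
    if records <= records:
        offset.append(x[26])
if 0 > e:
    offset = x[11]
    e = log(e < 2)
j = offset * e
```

Transformed code:
if j < 4:
    e = e <= x
    j *= j
e -= e
offset = [x[26] for records in j if records <= records]
if 0 > e:
    offset = x[11]
    e = log(e < 2)
j = offset * e

offset = [x[26] for records in j if records <= records]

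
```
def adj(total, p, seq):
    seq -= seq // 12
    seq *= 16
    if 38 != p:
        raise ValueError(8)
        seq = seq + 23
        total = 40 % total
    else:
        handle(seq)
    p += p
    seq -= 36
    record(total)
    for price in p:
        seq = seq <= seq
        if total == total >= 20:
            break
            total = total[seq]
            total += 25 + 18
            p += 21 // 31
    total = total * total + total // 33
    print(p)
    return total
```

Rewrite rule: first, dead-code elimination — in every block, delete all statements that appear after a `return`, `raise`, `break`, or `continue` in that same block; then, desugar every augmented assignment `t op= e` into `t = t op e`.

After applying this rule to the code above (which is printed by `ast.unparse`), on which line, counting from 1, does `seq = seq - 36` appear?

Transformed code:
def adj(total, p, seq):
    seq = seq - seq // 12
    seq = seq * 16
    if 38 != p:
        raise ValueError(8)
    else:
        handle(seq)
    p = p + p
    seq = seq - 36
    record(total)
    for price in p:
        seq = seq <= seq
        if total == total >= 20:
            break
    total = total * total + total // 33
    print(p)
    return total

9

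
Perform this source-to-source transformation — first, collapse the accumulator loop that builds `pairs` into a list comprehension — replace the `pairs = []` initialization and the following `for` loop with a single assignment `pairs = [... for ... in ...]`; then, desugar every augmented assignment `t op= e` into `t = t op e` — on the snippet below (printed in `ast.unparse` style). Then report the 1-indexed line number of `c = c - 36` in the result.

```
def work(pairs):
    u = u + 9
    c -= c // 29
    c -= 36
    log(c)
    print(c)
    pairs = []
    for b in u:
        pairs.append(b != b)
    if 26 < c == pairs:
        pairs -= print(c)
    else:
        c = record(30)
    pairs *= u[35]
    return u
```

Transformed code:
def work(pairs):
    u = u + 9
    c = c - c // 29
    c = c - 36
    log(c)
    print(c)
    pairs = [b != b for b in u]
    if 26 < c == pairs:
        pairs = pairs - print(c)
    else:
        c = record(30)
    pairs = pairs * u[35]
    return u

4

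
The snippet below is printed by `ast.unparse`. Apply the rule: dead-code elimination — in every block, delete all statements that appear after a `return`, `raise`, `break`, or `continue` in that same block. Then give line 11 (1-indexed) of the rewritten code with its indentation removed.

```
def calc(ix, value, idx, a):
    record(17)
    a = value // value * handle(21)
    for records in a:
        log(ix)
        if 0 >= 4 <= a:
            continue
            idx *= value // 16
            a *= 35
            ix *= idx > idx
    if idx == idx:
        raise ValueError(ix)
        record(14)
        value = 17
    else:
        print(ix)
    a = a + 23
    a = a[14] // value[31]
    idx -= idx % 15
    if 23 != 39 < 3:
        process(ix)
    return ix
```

print(ix)

Transformed code:
def calc(ix, value, idx, a):
    record(17)
    a = value // value * handle(21)
    for records in a:
        log(ix)
        if 0 >= 4 <= a:
            continue
    if idx == idx:
        raise ValueError(ix)
    else:
        print(ix)
    a = a + 23
    a = a[14] // value[31]
    idx -= idx % 15
    if 23 != 39 < 3:
        process(ix)
    return ix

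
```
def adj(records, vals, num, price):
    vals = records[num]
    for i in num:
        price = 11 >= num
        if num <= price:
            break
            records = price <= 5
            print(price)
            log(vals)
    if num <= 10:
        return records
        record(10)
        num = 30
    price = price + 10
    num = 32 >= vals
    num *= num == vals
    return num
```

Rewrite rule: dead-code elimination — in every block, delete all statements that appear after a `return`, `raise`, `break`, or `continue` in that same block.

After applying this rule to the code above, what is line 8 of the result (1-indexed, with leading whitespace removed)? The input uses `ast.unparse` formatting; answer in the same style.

return records

Transformed code:
def adj(records, vals, num, price):
    vals = records[num]
    for i in num:
        price = 11 >= num
        if num <= price:
            break
    if num <= 10:
        return records
    price = price + 10
    num = 32 >= vals
    num *= num == vals
    return num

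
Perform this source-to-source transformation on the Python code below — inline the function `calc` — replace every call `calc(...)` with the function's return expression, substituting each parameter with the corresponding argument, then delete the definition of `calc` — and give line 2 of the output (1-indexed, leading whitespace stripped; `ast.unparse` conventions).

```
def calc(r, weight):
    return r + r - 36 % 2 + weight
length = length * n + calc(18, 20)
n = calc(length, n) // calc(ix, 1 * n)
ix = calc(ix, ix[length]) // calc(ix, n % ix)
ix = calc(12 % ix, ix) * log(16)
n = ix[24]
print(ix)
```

n = (length + length - 36 % 2 + n) // (ix + ix - 36 % 2 + 1 * n)

Transformed code:
length = length * n + (18 + 18 - 36 % 2 + 20)
n = (length + length - 36 % 2 + n) // (ix + ix - 36 % 2 + 1 * n)
ix = (ix + ix - 36 % 2 + ix[length]) // (ix + ix - 36 % 2 + n % ix)
ix = (12 % ix + 12 % ix - 36 % 2 + ix) * log(16)
n = ix[24]
print(ix)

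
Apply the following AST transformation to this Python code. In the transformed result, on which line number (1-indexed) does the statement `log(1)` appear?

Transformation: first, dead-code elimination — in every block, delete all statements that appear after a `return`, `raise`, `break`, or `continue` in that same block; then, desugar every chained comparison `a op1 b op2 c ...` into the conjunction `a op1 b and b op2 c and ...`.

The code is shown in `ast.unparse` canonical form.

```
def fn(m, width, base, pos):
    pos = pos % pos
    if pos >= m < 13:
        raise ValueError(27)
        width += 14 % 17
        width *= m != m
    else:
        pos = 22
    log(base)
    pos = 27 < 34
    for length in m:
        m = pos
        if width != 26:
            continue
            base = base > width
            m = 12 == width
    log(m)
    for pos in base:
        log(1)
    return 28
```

15

Transformed code:
def fn(m, width, base, pos):
    pos = pos % pos
    if pos >= m and m < 13:
        raise ValueError(27)
    else:
        pos = 22
    log(base)
    pos = 27 < 34
    for length in m:
        m = pos
        if width != 26:
            continue
    log(m)
    for pos in base:
        log(1)
    return 28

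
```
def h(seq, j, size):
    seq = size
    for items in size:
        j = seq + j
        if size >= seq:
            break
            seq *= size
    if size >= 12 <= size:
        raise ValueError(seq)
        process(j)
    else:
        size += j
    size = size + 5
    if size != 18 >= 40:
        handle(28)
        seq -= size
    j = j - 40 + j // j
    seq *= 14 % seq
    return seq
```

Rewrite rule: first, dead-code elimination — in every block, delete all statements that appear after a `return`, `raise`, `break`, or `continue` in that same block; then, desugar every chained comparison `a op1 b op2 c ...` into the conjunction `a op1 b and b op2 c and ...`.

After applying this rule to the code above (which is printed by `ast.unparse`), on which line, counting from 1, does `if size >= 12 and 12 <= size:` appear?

7

Transformed code:
def h(seq, j, size):
    seq = size
    for items in size:
        j = seq + j
        if size >= seq:
            break
    if size >= 12 and 12 <= size:
        raise ValueError(seq)
    else:
        size += j
    size = size + 5
    if size != 18 and 18 >= 40:
        handle(28)
        seq -= size
    j = j - 40 + j // j
    seq *= 14 % seq
    return seq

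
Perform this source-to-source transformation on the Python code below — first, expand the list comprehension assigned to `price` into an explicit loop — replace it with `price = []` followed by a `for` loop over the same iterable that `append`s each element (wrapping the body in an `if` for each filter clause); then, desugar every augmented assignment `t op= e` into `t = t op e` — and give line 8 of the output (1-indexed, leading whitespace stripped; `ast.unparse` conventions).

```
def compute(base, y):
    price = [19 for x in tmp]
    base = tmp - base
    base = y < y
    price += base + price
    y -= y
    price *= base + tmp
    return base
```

Transformed code:
def compute(base, y):
    price = []
    for x in tmp:
        price.append(19)
    base = tmp - base
    base = y < y
    price = price + (base + price)
    y = y - y
    price = price * (base + tmp)
    return base

y = y - y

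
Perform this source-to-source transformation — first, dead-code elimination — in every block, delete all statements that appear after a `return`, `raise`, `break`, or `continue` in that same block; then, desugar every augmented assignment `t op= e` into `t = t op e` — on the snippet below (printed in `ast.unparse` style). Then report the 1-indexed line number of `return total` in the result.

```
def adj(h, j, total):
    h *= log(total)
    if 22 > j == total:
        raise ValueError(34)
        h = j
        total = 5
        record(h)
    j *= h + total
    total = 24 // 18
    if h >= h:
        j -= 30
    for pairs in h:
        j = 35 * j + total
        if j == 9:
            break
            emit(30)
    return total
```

Transformed code:
def adj(h, j, total):
    h = h * log(total)
    if 22 > j == total:
        raise ValueError(34)
    j = j * (h + total)
    total = 24 // 18
    if h >= h:
        j = j - 30
    for pairs in h:
        j = 35 * j + total
        if j == 9:
            break
    return total

13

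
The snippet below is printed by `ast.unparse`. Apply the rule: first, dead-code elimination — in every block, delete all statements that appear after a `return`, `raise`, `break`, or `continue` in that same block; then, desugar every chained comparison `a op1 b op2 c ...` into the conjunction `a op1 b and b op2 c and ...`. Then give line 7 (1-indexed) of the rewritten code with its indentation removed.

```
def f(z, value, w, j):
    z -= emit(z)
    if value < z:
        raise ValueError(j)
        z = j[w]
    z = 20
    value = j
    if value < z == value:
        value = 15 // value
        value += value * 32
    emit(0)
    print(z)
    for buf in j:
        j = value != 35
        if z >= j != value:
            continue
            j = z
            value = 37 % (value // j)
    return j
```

Transformed code:
def f(z, value, w, j):
    z -= emit(z)
    if value < z:
        raise ValueError(j)
    z = 20
    value = j
    if value < z and z == value:
        value = 15 // value
        value += value * 32
    emit(0)
    print(z)
    for buf in j:
        j = value != 35
        if z >= j and j != value:
            continue
    return j

if value < z and z == value:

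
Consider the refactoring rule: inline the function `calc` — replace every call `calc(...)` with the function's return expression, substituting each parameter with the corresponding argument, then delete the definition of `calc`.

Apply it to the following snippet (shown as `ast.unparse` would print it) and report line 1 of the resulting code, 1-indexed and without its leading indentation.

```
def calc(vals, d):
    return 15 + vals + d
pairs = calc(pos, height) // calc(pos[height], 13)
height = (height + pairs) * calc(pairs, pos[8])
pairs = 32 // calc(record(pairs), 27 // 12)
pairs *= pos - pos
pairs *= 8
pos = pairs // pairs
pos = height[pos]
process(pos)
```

Transformed code:
pairs = (15 + pos + height) // (15 + pos[height] + 13)
height = (height + pairs) * (15 + pairs + pos[8])
pairs = 32 // (15 + record(pairs) + 27 // 12)
pairs *= pos - pos
pairs *= 8
pos = pairs // pairs
pos = height[pos]
process(pos)

pairs = (15 + pos + height) // (15 + pos[height] + 13)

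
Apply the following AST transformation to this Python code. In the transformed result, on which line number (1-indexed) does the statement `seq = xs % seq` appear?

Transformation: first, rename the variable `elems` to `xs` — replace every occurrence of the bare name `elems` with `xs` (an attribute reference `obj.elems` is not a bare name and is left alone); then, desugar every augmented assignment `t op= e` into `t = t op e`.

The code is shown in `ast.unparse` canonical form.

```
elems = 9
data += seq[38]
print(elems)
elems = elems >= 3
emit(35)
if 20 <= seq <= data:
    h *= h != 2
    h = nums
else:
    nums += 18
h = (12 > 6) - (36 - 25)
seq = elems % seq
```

Transformed code:
xs = 9
data = data + seq[38]
print(xs)
xs = xs >= 3
emit(35)
if 20 <= seq <= data:
    h = h * (h != 2)
    h = nums
else:
    nums = nums + 18
h = (12 > 6) - (36 - 25)
seq = xs % seq

12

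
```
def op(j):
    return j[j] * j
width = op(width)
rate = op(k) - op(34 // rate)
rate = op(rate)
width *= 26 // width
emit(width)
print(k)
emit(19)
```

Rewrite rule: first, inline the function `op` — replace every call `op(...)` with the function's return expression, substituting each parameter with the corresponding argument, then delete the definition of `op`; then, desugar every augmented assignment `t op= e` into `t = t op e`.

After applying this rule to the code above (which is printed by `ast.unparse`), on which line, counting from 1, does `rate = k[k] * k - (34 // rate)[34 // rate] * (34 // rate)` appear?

2

Transformed code:
width = width[width] * width
rate = k[k] * k - (34 // rate)[34 // rate] * (34 // rate)
rate = rate[rate] * rate
width = width * (26 // width)
emit(width)
print(k)
emit(19)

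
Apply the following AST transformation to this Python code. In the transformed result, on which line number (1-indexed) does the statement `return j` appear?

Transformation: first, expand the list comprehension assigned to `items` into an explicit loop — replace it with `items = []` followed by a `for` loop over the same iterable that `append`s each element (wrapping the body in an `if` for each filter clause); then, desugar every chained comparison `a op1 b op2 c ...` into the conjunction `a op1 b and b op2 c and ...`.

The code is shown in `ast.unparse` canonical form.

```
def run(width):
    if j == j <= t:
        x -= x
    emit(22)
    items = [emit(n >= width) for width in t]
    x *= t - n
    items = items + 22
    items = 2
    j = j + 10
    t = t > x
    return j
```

13

Transformed code:
def run(width):
    if j == j and j <= t:
        x -= x
    emit(22)
    items = []
    for width in t:
        items.append(emit(n >= width))
    x *= t - n
    items = items + 22
    items = 2
    j = j + 10
    t = t > x
    return j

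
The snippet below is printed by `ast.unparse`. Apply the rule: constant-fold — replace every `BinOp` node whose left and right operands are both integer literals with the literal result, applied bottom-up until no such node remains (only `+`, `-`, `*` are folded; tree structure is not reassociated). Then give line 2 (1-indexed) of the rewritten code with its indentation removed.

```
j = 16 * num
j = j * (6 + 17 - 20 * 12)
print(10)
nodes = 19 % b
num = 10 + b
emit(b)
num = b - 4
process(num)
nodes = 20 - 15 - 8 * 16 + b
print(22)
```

Transformed code:
j = 16 * num
j = j * -217
print(10)
nodes = 19 % b
num = 10 + b
emit(b)
num = b - 4
process(num)
nodes = -123 + b
print(22)

j = j * -217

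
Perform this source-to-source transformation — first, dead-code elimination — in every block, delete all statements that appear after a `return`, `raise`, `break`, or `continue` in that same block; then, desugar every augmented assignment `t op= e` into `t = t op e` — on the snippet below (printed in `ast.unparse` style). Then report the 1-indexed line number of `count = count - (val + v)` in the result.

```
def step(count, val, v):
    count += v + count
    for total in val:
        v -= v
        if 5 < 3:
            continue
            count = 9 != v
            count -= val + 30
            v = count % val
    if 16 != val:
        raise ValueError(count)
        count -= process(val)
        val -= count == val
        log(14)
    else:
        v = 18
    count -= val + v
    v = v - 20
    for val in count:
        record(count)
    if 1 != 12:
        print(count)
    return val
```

11

Transformed code:
def step(count, val, v):
    count = count + (v + count)
    for total in val:
        v = v - v
        if 5 < 3:
            continue
    if 16 != val:
        raise ValueError(count)
    else:
        v = 18
    count = count - (val + v)
    v = v - 20
    for val in count:
        record(count)
    if 1 != 12:
        print(count)
    return val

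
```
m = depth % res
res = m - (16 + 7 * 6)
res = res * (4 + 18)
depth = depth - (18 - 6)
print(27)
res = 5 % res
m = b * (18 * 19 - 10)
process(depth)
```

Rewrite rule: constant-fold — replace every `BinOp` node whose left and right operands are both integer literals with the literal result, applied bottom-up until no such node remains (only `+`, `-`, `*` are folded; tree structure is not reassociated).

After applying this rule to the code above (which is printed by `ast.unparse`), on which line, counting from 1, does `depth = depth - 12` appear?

Transformed code:
m = depth % res
res = m - 58
res = res * 22
depth = depth - 12
print(27)
res = 5 % res
m = b * 332
process(depth)

4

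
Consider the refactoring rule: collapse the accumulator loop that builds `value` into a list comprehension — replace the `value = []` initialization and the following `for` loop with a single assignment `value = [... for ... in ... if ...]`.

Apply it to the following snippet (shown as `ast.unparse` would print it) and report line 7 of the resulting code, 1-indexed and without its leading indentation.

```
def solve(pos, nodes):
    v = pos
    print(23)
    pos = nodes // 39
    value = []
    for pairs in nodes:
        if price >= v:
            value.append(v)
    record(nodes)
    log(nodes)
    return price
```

log(nodes)

Transformed code:
def solve(pos, nodes):
    v = pos
    print(23)
    pos = nodes // 39
    value = [v for pairs in nodes if price >= v]
    record(nodes)
    log(nodes)
    return price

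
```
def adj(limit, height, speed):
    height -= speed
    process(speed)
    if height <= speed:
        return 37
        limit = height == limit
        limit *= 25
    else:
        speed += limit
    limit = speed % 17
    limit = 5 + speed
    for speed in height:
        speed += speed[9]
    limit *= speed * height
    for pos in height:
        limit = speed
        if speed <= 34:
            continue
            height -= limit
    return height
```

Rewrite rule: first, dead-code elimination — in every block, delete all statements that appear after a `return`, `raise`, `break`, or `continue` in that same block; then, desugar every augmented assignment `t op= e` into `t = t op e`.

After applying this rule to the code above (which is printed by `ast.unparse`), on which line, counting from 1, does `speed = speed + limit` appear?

7

Transformed code:
def adj(limit, height, speed):
    height = height - speed
    process(speed)
    if height <= speed:
        return 37
    else:
        speed = speed + limit
    limit = speed % 17
    limit = 5 + speed
    for speed in height:
        speed = speed + speed[9]
    limit = limit * (speed * height)
    for pos in height:
        limit = speed
        if speed <= 34:
            continue
    return height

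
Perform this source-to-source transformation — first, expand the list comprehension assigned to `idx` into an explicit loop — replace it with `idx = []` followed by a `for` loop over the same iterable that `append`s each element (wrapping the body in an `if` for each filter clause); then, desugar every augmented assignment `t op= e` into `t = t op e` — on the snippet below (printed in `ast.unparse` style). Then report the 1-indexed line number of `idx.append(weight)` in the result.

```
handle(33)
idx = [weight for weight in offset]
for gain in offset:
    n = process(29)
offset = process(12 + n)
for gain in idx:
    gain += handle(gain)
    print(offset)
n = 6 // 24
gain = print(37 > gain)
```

Transformed code:
handle(33)
idx = []
for weight in offset:
    idx.append(weight)
for gain in offset:
    n = process(29)
offset = process(12 + n)
for gain in idx:
    gain = gain + handle(gain)
    print(offset)
n = 6 // 24
gain = print(37 > gain)

4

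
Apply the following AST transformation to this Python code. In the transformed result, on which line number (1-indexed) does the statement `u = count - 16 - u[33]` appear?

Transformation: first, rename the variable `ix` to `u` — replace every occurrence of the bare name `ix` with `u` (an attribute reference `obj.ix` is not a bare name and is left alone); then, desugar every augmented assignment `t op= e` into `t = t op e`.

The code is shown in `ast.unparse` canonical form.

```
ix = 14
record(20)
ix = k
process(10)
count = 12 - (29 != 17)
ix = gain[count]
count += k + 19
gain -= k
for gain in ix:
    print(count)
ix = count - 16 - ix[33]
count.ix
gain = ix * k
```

Transformed code:
u = 14
record(20)
u = k
process(10)
count = 12 - (29 != 17)
u = gain[count]
count = count + (k + 19)
gain = gain - k
for gain in u:
    print(count)
u = count - 16 - u[33]
count.ix
gain = u * k

11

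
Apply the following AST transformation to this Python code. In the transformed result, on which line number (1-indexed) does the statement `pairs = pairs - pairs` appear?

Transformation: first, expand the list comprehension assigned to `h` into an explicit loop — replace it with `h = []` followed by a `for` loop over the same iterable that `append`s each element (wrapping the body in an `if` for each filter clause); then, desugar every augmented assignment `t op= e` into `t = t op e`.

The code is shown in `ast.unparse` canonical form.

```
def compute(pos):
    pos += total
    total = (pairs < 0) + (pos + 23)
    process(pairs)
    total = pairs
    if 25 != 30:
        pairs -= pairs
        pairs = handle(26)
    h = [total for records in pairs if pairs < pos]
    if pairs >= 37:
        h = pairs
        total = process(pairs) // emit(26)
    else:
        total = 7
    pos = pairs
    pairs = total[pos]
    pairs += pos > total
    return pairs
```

7

Transformed code:
def compute(pos):
    pos = pos + total
    total = (pairs < 0) + (pos + 23)
    process(pairs)
    total = pairs
    if 25 != 30:
        pairs = pairs - pairs
        pairs = handle(26)
    h = []
    for records in pairs:
        if pairs < pos:
            h.append(total)
    if pairs >= 37:
        h = pairs
        total = process(pairs) // emit(26)
    else:
        total = 7
    pos = pairs
    pairs = total[pos]
    pairs = pairs + (pos > total)
    return pairs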